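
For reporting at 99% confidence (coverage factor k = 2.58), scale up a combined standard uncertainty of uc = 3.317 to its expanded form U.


U = k * uc
U = 2.58 * 3.317
U = 8.5579

8.5579


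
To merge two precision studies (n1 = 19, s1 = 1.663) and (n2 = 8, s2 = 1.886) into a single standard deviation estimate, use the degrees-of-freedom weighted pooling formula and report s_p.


s_p = sqrt(((n1-1)*s1^2 + (n2-1)*s2^2) / (n1+n2-2))
numerator = (19-1)*1.663^2 + (8-1)*1.886^2 = 49.780242 + 24.898972 = 74.679214
denominator = 19 + 8 - 2 = 25
s_p^2 = 74.679214 / 25 = 2.9871686
s_p = sqrt(2.9871686) = 1.7283

1.7283


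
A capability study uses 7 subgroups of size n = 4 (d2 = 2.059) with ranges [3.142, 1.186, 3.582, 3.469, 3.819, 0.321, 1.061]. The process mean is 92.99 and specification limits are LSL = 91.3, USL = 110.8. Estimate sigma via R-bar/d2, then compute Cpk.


R_bar = (3.142 + 1.186 + 3.582 + 3.469 + 3.819 + 0.321 + 1.061) / 7 = 2.3685714
sigma = R_bar / d2 = 2.3685714 / 2.059 = 1.1503504
Cp = (USL - LSL)/(6*sigma) = (110.8 - 91.3)/(6*1.1503504) = 2.8252
Cpu = (110.8 - 92.99)/(3*1.1503504) = 5.1607
Cpl = (92.99 - 91.3)/(3*1.1503504) = 0.4897
Cpk = min(Cpu, Cpl) = 0.4897

0.4897


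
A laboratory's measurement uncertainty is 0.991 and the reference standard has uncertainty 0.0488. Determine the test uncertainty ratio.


TUR = u_lab / u_ref
= 0.991 / 0.0488
= 20.3074

20.3074


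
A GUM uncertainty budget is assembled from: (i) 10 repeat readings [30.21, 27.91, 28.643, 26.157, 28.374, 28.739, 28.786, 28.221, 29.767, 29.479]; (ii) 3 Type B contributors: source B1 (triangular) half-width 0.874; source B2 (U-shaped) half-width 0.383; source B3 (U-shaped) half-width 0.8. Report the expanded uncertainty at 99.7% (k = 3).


mean = (30.21 + 27.91 + 28.643 + 26.157 + 28.374 + 28.739 + 28.786 + 28.221 + 29.767 + 29.479) / 10 = 28.6286
s = sqrt(sum((x - mean)^2)/(n-1)) = 1.1261183
u_A = s / sqrt(n) = 1.1261183 / sqrt(10) = 0.35610987
u_B1 = 0.874 / sqrt(6) = 0.35680901
u_B2 = 0.383 / sqrt(2) = 0.2708219
u_B3 = 0.8 / sqrt(2) = 0.56568542
uc = sqrt(0.35610987^2 + 0.35680901^2 + 0.2708219^2 + 0.56568542^2) = 0.80465608
U = k * uc = 3 * 0.80465608
U = 2.4140

2.4140


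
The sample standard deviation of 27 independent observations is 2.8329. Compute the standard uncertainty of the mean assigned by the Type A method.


u_A = s / sqrt(n)
u_A = 2.8329 / sqrt(27)
u_A = 2.8329 / 5.1961524
u_A = 0.5452

0.5452


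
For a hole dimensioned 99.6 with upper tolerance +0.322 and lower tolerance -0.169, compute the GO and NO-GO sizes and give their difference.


GO = nominal - lower_tol (smallest hole = maximum material condition)
GO = 99.6 - 0.169 = 99.431
NO-GO = nominal + upper_tol (largest hole = least material condition)
NO-GO = 99.6 + 0.322 = 99.922
spread = NO-GO - GO = 99.922 - 99.431 = 0.4910

0.4910


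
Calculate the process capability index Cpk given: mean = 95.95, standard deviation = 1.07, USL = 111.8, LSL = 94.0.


Cpu = (USL - mean) / (3*sigma) = (111.8 - 95.95) / (3*1.07) = 4.9377
Cpl = (mean - LSL) / (3*sigma) = (95.95 - 94.0) / (3*1.07) = 0.6075
Cpk = min(Cpu, Cpl) = 0.6075

0.6075


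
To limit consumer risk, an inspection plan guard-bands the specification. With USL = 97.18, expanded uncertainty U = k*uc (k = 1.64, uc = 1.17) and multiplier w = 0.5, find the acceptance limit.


U = k * uc = 1.64 * 1.17 = 1.9188
guard band g = w * U = 0.5 * 1.9188 = 0.9594
AL = USL - g = 97.18 - 0.9594
AL = 96.2206

96.2206


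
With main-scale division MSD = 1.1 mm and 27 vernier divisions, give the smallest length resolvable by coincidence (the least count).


LC = MSD / n_div
= 1.1 / 27
= 0.0407

0.0407


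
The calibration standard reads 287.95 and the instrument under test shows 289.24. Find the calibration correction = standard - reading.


Correction = standard - reading
= 287.95 - 289.24
= -1.2900

-1.2900


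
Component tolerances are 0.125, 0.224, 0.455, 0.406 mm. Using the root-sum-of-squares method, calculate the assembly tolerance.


RSS = sqrt(0.125^2 + 0.224^2 + 0.455^2 + 0.406^2)
= sqrt(0.437662)
= 0.6616

0.6616


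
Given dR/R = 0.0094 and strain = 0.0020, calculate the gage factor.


GF = (dR/R) / epsilon
= 0.0094 / 0.0020
= 4.7000

4.7000


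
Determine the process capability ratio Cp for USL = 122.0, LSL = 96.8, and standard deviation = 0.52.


Cp = (USL - LSL) / (6 * sigma)
= (122.0 - 96.8) / (6 * 0.52)
= 25.2000 / 3.1200
= 8.0769

8.0769


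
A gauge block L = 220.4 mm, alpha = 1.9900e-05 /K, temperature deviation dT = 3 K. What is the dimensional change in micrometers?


dL = L * alpha * dT
= 220.4 * 1.9900e-05 * 3
= 0.0131579 mm
dL_um = 0.0131579 * 1000 = 13.1579 um

13.1579


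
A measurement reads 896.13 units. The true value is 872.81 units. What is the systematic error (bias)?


Systematic error = measured - true
= 896.13 - 872.81
= 23.3200

23.3200


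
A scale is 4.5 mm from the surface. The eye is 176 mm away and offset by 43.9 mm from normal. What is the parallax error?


error = h * offset / d
= 4.5 * 43.9 / 176
= 1.1224

1.1224


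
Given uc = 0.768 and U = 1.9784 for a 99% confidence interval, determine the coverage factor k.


k = U / uc
k = 1.9784 / 0.768
k = 2.576

2.576


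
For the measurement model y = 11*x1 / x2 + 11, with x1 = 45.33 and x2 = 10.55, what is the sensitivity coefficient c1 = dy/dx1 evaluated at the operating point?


y = 11*x1 / x2 + 11
dy/dx1 = 11/x2
Evaluate at x2 = 10.55: c1 = 11 / 10.55
c1 = 1.0427

1.0427


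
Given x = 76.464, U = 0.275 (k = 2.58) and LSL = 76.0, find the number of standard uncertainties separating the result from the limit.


u = U / k = 0.275 / 2.58 = 0.10658915
margin = |LSL - x| = |76.0 - 76.464| = 0.464
z = margin / u = 0.464 / 0.10658915
z = 4.3532

4.3532


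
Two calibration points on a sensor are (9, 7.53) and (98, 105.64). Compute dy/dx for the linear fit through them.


slope = (y2 - y1) / (x2 - x1)
= (105.64 - 7.53) / (98 - 9)
= 98.1100 / 89
= 1.1024

1.1024


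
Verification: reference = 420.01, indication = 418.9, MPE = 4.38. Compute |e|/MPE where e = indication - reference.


e = indication - reference = 418.9 - 420.01 = -1.1100
|e| = 1.1100
ratio = |e| / MPE = 1.1100 / 4.38
ratio = 0.2534

0.2534


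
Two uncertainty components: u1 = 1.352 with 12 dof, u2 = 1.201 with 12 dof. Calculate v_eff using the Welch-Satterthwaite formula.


uc = sqrt(u1^2 + u2^2) = sqrt(1.352^2 + 1.201^2) = 1.8083985
v_eff = uc^4 / (u1^4/v1 + u2^4/v2)
= 1.8083985^4 / (1.352^4/12 + 1.201^4/12)
= 10.694896 / 0.45181281
v_eff = 23.6711

23.6711


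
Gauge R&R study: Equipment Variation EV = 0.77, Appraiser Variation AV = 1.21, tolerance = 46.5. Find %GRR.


GRR = sqrt(EV^2 + AV^2) = sqrt(0.77^2 + 1.21^2) = 1.4342245
%GRR = GRR / tol * 100 = 1.4342245 / 46.5 * 100
%GRR = 3.0844

3.0844


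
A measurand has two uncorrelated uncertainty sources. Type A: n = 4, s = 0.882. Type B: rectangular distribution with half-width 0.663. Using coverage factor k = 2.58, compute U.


u_A = s / sqrt(n) = 0.882 / sqrt(4) = 0.441
u_B = half_width / sqrt(3) = 0.663 / sqrt(3) = 0.38278323
uc = sqrt(u_A^2 + u_B^2) = sqrt(0.441^2 + 0.38278323^2) = 0.58395548
U = k * uc = 2.58 * 0.58395548
U = 1.5066

1.5066


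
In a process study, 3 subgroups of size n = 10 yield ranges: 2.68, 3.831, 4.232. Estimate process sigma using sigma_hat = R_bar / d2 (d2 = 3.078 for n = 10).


R_bar = (2.68 + 3.831 + 4.232) / 3
R_bar = 10.743 / 3 = 3.581
sigma_hat = R_bar / d2 = 3.581 / 3.078 = 1.1634

1.1634


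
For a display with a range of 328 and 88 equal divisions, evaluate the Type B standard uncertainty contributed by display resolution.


resolution = range / divisions
resolution = 328 / 88 = 3.7272727
u_res = resolution / (2*sqrt(3))
u_res = 3.7272727 / 3.4641016
u_res = 1.0760

1.0760


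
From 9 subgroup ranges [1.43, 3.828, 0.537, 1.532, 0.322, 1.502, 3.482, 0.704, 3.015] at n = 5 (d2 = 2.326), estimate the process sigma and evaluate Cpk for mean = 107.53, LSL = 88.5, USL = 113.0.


R_bar = (1.43 + 3.828 + 0.537 + 1.532 + 0.322 + 1.502 + 3.482 + 0.704 + 3.015) / 9 = 1.8168889
sigma = R_bar / d2 = 1.8168889 / 2.326 = 0.78112163
Cp = (USL - LSL)/(6*sigma) = (113.0 - 88.5)/(6*0.78112163) = 5.2275
Cpu = (113.0 - 107.53)/(3*0.78112163) = 2.3343
Cpl = (107.53 - 88.5)/(3*0.78112163) = 8.1208
Cpk = min(Cpu, Cpl) = 2.3343

2.3343


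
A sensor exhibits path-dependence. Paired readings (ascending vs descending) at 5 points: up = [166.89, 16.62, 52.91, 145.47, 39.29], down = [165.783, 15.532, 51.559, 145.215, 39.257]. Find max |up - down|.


|166.89 - 165.783| = 1.1070
|16.62 - 15.532| = 1.0880
|52.91 - 51.559| = 1.3510
|145.47 - 145.215| = 0.2550
|39.29 - 39.257| = 0.0330
hysteresis = max(diffs) = 1.3510

1.3510


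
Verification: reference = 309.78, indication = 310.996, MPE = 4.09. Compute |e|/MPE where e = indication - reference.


e = indication - reference = 310.996 - 309.78 = 1.2160
|e| = 1.2160
ratio = |e| / MPE = 1.2160 / 4.09
ratio = 0.2973

0.2973


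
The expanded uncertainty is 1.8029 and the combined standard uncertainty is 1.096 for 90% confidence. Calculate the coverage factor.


k = U / uc
k = 1.8029 / 1.096
k = 1.645

1.645


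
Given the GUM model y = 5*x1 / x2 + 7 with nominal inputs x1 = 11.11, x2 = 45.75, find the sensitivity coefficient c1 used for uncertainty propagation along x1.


y = 5*x1 / x2 + 7
dy/dx1 = 5/x2
Evaluate at x2 = 45.75: c1 = 5 / 45.75
c1 = 0.1093

0.1093


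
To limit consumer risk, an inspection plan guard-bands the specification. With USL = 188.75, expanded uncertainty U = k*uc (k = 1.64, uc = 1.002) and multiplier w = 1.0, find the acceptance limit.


U = k * uc = 1.64 * 1.002 = 1.64328
guard band g = w * U = 1.0 * 1.64328 = 1.64328
AL = USL - g = 188.75 - 1.64328
AL = 187.1067

187.1067


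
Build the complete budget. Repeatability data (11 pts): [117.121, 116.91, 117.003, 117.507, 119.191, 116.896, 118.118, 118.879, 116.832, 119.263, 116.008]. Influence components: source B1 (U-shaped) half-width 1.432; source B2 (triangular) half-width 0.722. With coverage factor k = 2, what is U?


mean = (117.121 + 116.91 + 117.003 + 117.507 + 119.191 + 116.896 + 118.118 + 118.879 + 116.832 + 119.263 + 116.008) / 11 = 117.6116364
s = sqrt(sum((x - mean)^2)/(n-1)) = 1.0904141
u_A = s / sqrt(n) = 1.0904141 / sqrt(11) = 0.32877222
u_B1 = 1.432 / sqrt(2) = 1.0125769
u_B2 = 0.722 / sqrt(6) = 0.29475527
uc = sqrt(0.32877222^2 + 1.0125769^2 + 0.29475527^2) = 1.1046646
U = k * uc = 2 * 1.1046646
U = 2.2093

2.2093


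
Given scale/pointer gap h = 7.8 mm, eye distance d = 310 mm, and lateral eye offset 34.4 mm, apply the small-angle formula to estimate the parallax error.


error = h * offset / d
= 7.8 * 34.4 / 310
= 0.8655

0.8655


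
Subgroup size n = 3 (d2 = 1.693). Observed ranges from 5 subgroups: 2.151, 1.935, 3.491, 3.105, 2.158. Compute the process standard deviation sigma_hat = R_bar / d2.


R_bar = (2.151 + 1.935 + 3.491 + 3.105 + 2.158) / 5
R_bar = 12.84 / 5 = 2.568
sigma_hat = R_bar / d2 = 2.568 / 1.693 = 1.5168

1.5168


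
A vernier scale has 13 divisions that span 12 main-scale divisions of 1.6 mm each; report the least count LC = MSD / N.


LC = MSD / n_div
= 1.6 / 13
= 0.1231

0.1231


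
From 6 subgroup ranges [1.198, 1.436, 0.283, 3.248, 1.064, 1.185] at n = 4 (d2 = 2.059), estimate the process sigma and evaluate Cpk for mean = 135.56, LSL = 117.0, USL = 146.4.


R_bar = (1.198 + 1.436 + 0.283 + 3.248 + 1.064 + 1.185) / 6 = 1.4023333
sigma = R_bar / d2 = 1.4023333 / 2.059 = 0.68107494
Cp = (USL - LSL)/(6*sigma) = (146.4 - 117.0)/(6*0.68107494) = 7.1945
Cpu = (146.4 - 135.56)/(3*0.68107494) = 5.3053
Cpl = (135.56 - 117.0)/(3*0.68107494) = 9.0837
Cpk = min(Cpu, Cpl) = 5.3053

5.3053


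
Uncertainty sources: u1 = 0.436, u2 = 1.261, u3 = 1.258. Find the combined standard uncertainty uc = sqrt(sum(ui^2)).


uc = sqrt(0.436^2 + 1.261^2 + 1.258^2)
uc = sqrt(3.362781)
uc = 1.8338

1.8338


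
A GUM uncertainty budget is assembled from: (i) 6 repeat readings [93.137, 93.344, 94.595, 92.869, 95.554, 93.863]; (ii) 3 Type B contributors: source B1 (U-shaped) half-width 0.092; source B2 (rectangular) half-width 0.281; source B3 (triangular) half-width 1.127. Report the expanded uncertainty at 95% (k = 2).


mean = (93.137 + 93.344 + 94.595 + 92.869 + 95.554 + 93.863) / 6 = 93.89366667
s = sqrt(sum((x - mean)^2)/(n-1)) = 1.0172645
u_A = s / sqrt(n) = 1.0172645 / sqrt(6) = 0.41529649
u_B1 = 0.092 / sqrt(2) = 0.065053824
u_B2 = 0.281 / sqrt(3) = 0.16223543
u_B3 = 1.127 / sqrt(6) = 0.46009582
uc = sqrt(0.41529649^2 + 0.065053824^2 + 0.16223543^2 + 0.46009582^2) = 0.64398111
U = k * uc = 2 * 0.64398111
U = 1.2880

1.2880


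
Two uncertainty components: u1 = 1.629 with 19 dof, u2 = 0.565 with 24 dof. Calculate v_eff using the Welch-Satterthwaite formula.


uc = sqrt(u1^2 + u2^2) = sqrt(1.629^2 + 0.565^2) = 1.7242001
v_eff = uc^4 / (u1^4/v1 + u2^4/v2)
= 1.7242001^4 / (1.629^4/19 + 0.565^4/24)
= 8.8379322 / 0.37486763
v_eff = 23.5761

23.5761


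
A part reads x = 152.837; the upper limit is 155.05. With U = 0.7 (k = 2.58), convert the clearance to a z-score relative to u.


u = U / k = 0.7 / 2.58 = 0.27131783
margin = |USL - x| = |155.05 - 152.837| = 2.213
z = margin / u = 2.213 / 0.27131783
z = 8.1565

8.1565


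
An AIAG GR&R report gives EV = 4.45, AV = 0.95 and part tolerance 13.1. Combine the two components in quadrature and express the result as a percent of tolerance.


GRR = sqrt(EV^2 + AV^2) = sqrt(4.45^2 + 0.95^2) = 4.5502747
%GRR = GRR / tol * 100 = 4.5502747 / 13.1 * 100
%GRR = 34.7349

34.7349


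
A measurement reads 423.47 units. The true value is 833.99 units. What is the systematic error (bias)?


Systematic error = measured - true
= 423.47 - 833.99
= -410.5200

-410.5200


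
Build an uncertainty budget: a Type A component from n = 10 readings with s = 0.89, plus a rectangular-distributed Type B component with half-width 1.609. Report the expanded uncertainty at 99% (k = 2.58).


u_A = s / sqrt(n) = 0.89 / sqrt(10) = 0.28144271
u_B = half_width / sqrt(3) = 1.609 / sqrt(3) = 0.92895658
uc = sqrt(u_A^2 + u_B^2) = sqrt(0.28144271^2 + 0.92895658^2) = 0.97065459
U = k * uc = 2.58 * 0.97065459
U = 2.5043

2.5043


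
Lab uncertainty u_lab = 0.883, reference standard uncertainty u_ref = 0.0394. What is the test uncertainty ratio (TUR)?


TUR = u_lab / u_ref
= 0.883 / 0.0394
= 22.4112

22.4112


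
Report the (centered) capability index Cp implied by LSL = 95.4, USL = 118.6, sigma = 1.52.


Cp = (USL - LSL) / (6 * sigma)
= (118.6 - 95.4) / (6 * 1.52)
= 23.2000 / 9.1200
= 2.5439

2.5439


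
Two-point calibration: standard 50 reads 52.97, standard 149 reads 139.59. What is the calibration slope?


slope = (y2 - y1) / (x2 - x1)
= (139.59 - 52.97) / (149 - 50)
= 86.6200 / 99
= 0.8749

0.8749


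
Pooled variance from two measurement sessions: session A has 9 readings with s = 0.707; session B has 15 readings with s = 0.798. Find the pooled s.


s_p = sqrt(((n1-1)*s1^2 + (n2-1)*s2^2) / (n1+n2-2))
numerator = (9-1)*0.707^2 + (15-1)*0.798^2 = 3.998792 + 8.915256 = 12.914048
denominator = 9 + 15 - 2 = 22
s_p^2 = 12.914048 / 22 = 0.58700218
s_p = sqrt(0.58700218) = 0.7662

0.7662


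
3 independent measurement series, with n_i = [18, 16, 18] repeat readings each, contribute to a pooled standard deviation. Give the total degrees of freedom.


nu = sum_i (n_i - 1)
nu = ((18 - 1) + (16 - 1) + (18 - 1))
nu = 17 + 15 + 17
nu = 49

49


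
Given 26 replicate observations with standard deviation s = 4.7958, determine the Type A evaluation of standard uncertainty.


u_A = s / sqrt(n)
u_A = 4.7958 / sqrt(26)
u_A = 4.7958 / 5.0990195
u_A = 0.9405

0.9405


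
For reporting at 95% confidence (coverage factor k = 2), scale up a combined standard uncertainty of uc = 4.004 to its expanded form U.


U = k * uc
U = 2 * 4.004
U = 8.0080

8.0080


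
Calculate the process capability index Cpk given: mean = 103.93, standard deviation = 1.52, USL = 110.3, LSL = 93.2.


Cpu = (USL - mean) / (3*sigma) = (110.3 - 103.93) / (3*1.52) = 1.3969
Cpl = (mean - LSL) / (3*sigma) = (103.93 - 93.2) / (3*1.52) = 2.3531
Cpk = min(Cpu, Cpl) = 1.3969

1.3969


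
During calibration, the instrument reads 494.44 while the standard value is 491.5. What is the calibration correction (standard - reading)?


Correction = standard - reading
= 491.5 - 494.44
= -2.9400

-2.9400


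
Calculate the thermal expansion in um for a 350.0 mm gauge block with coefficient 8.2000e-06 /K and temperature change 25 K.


dL = L * alpha * dT
= 350.0 * 8.2000e-06 * 25
= 0.0717500 mm
dL_um = 0.0717500 * 1000 = 71.7500 um

71.7500


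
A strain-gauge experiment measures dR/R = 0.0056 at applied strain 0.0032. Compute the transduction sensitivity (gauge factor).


GF = (dR/R) / epsilon
= 0.0056 / 0.0032
= 1.7500

1.7500


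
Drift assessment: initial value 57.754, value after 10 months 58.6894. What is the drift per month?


rate = (v2 - v1) / months
= (58.6894 - 57.754) / 10
= 0.9354 / 10
= 0.0935

0.0935


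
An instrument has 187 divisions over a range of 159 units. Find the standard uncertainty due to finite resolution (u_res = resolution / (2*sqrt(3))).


resolution = range / divisions
resolution = 159 / 187 = 0.85026738
u_res = resolution / (2*sqrt(3))
u_res = 0.85026738 / 3.4641016
u_res = 0.2455

0.2455


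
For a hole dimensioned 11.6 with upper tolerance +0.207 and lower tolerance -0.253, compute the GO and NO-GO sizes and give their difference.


GO = nominal - lower_tol (smallest hole = maximum material condition)
GO = 11.6 - 0.253 = 11.347
NO-GO = nominal + upper_tol (largest hole = least material condition)
NO-GO = 11.6 + 0.207 = 11.807
spread = NO-GO - GO = 11.807 - 11.347 = 0.4600

0.4600


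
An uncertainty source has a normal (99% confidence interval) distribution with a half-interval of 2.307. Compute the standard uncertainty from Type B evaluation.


u_B = half_width / 2.576
u_B = 2.307 / 2.576
u_B = 0.8956

0.8956


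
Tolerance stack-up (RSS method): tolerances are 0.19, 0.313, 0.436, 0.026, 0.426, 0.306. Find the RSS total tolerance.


RSS = sqrt(0.19^2 + 0.313^2 + 0.436^2 + 0.026^2 + 0.426^2 + 0.306^2)
= sqrt(0.599953)
= 0.7746

0.7746


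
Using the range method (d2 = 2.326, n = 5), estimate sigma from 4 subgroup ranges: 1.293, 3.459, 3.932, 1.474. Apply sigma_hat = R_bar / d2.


R_bar = (1.293 + 3.459 + 3.932 + 1.474) / 4
R_bar = 10.158 / 4 = 2.5395
sigma_hat = R_bar / d2 = 2.5395 / 2.326 = 1.0918

1.0918


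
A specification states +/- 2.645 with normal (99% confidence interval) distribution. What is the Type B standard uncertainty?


u_B = half_width / 2.576
u_B = 2.645 / 2.576
u_B = 1.0268

1.0268


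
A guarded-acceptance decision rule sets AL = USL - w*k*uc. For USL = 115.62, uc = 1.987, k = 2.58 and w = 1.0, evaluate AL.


U = k * uc = 2.58 * 1.987 = 5.12646
guard band g = w * U = 1.0 * 5.12646 = 5.12646
AL = USL - g = 115.62 - 5.12646
AL = 110.4935

110.4935


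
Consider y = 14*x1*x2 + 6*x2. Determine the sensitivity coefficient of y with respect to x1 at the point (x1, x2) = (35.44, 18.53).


y = 14*x1*x2 + 6*x2
dy/dx1 = 14*x2
Evaluate at x2 = 18.53: c1 = 14 * 18.53
c1 = 259.4200

259.4200


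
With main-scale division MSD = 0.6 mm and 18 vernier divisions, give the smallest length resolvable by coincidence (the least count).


LC = MSD / n_div
= 0.6 / 18
= 0.0333

0.0333


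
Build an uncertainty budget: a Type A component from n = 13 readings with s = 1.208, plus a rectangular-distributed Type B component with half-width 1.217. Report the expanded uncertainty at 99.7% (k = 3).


u_A = s / sqrt(n) = 1.208 / sqrt(13) = 0.33503892
u_B = half_width / sqrt(3) = 1.217 / sqrt(3) = 0.70263528
uc = sqrt(u_A^2 + u_B^2) = sqrt(0.33503892^2 + 0.70263528^2) = 0.77842624
U = k * uc = 3 * 0.77842624
U = 2.3353

2.3353


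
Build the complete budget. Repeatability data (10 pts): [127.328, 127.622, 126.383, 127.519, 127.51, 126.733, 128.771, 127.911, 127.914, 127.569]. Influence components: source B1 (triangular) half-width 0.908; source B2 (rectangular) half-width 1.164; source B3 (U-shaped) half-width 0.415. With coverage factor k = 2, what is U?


mean = (127.328 + 127.622 + 126.383 + 127.519 + 127.51 + 126.733 + 128.771 + 127.911 + 127.914 + 127.569) / 10 = 127.526
s = sqrt(sum((x - mean)^2)/(n-1)) = 0.65274344
u_A = s / sqrt(n) = 0.65274344 / sqrt(10) = 0.2064156
u_B1 = 0.908 / sqrt(6) = 0.37068945
u_B2 = 1.164 / sqrt(3) = 0.67203571
u_B3 = 0.415 / sqrt(2) = 0.29344931
uc = sqrt(0.2064156^2 + 0.37068945^2 + 0.67203571^2 + 0.29344931^2) = 0.84720869
U = k * uc = 2 * 0.84720869
U = 1.6944

1.6944


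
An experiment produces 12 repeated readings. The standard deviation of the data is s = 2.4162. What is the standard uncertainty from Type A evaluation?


u_A = s / sqrt(n)
u_A = 2.4162 / sqrt(12)
u_A = 2.4162 / 3.4641016
u_A = 0.6975

0.6975


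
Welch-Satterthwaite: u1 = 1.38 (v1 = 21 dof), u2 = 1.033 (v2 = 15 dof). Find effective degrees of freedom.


uc = sqrt(u1^2 + u2^2) = sqrt(1.38^2 + 1.033^2) = 1.7238007
v_eff = uc^4 / (u1^4/v1 + u2^4/v2)
= 1.7238007^4 / (1.38^4/21 + 1.033^4/15)
= 8.829746 / 0.2486138
v_eff = 35.5159

35.5159


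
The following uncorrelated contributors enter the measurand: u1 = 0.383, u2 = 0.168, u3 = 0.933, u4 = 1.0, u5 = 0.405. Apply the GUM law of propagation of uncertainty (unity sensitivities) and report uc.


uc = sqrt(0.383^2 + 0.168^2 + 0.933^2 + 1.0^2 + 0.405^2)
uc = sqrt(2.209427)
uc = 1.4864

1.4864


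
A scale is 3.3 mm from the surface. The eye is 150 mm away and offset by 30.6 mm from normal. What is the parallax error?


error = h * offset / d
= 3.3 * 30.6 / 150
= 0.6732

0.6732


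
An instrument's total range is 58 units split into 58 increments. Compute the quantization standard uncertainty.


resolution = range / divisions
resolution = 58 / 58 = 1
u_res = resolution / (2*sqrt(3))
u_res = 1 / 3.4641016
u_res = 0.2887

0.2887


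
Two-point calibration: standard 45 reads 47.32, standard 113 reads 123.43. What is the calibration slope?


slope = (y2 - y1) / (x2 - x1)
= (123.43 - 47.32) / (113 - 45)
= 76.1100 / 68
= 1.1193

1.1193


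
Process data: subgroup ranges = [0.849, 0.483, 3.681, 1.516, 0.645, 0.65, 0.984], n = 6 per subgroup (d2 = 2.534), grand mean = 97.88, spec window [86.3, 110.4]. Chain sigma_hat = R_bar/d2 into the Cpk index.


R_bar = (0.849 + 0.483 + 3.681 + 1.516 + 0.645 + 0.65 + 0.984) / 7 = 1.2582857
sigma = R_bar / d2 = 1.2582857 / 2.534 = 0.49656105
Cp = (USL - LSL)/(6*sigma) = (110.4 - 86.3)/(6*0.49656105) = 8.0890
Cpu = (110.4 - 97.88)/(3*0.49656105) = 8.4045
Cpl = (97.88 - 86.3)/(3*0.49656105) = 7.7735
Cpk = min(Cpu, Cpl) = 7.7735

7.7735


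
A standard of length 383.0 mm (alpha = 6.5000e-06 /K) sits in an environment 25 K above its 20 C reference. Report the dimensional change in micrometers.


dL = L * alpha * dT
= 383.0 * 6.5000e-06 * 25
= 0.0622375 mm
dL_um = 0.0622375 * 1000 = 62.2375 um

62.2375


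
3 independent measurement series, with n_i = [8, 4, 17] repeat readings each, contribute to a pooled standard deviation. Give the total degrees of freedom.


nu = sum_i (n_i - 1)
nu = ((8 - 1) + (4 - 1) + (17 - 1))
nu = 7 + 3 + 16
nu = 26

26


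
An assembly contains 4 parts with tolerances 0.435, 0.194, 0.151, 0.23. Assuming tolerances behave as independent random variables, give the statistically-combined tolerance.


RSS = sqrt(0.435^2 + 0.194^2 + 0.151^2 + 0.23^2)
= sqrt(0.302562)
= 0.5501

0.5501


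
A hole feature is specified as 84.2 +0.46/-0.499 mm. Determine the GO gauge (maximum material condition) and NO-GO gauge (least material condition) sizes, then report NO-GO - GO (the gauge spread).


GO = nominal - lower_tol (smallest hole = maximum material condition)
GO = 84.2 - 0.499 = 83.701
NO-GO = nominal + upper_tol (largest hole = least material condition)
NO-GO = 84.2 + 0.46 = 84.66
spread = NO-GO - GO = 84.66 - 83.701 = 0.9590

0.9590


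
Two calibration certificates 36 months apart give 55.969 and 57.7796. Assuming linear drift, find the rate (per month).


rate = (v2 - v1) / months
= (57.7796 - 55.969) / 36
= 1.8106 / 36
= 0.0503

0.0503


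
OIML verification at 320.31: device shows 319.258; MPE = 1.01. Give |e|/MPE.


e = indication - reference = 319.258 - 320.31 = -1.0520
|e| = 1.0520
ratio = |e| / MPE = 1.0520 / 1.01
ratio = 1.0416

1.0416


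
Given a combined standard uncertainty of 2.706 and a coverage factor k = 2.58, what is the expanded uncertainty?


U = k * uc
U = 2.58 * 2.706
U = 6.9815

6.9815


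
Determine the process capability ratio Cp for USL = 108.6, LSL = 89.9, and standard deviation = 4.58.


Cp = (USL - LSL) / (6 * sigma)
= (108.6 - 89.9) / (6 * 4.58)
= 18.7000 / 27.4800
= 0.6805

0.6805


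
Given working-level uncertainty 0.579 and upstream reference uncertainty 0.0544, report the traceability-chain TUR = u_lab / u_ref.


TUR = u_lab / u_ref
= 0.579 / 0.0544
= 10.6434

10.6434


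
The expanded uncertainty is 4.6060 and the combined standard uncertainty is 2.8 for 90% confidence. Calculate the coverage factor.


k = U / uc
k = 4.6060 / 2.8
k = 1.645

1.645


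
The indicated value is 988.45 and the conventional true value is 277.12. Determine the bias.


Systematic error = measured - true
= 988.45 - 277.12
= 711.3300

711.3300


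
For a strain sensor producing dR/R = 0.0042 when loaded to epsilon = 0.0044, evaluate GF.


GF = (dR/R) / epsilon
= 0.0042 / 0.0044
= 0.9545

0.9545


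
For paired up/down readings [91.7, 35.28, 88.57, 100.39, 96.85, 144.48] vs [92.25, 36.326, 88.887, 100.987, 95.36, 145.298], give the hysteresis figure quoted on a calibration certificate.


|91.7 - 92.25| = 0.5500
|35.28 - 36.326| = 1.0460
|88.57 - 88.887| = 0.3170
|100.39 - 100.987| = 0.5970
|96.85 - 95.36| = 1.4900
|144.48 - 145.298| = 0.8180
hysteresis = max(diffs) = 1.4900

1.4900


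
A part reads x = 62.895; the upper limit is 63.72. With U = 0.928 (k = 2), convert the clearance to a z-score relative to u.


u = U / k = 0.928 / 2 = 0.464
margin = |USL - x| = |63.72 - 62.895| = 0.825
z = margin / u = 0.825 / 0.464
z = 1.7780

1.7780


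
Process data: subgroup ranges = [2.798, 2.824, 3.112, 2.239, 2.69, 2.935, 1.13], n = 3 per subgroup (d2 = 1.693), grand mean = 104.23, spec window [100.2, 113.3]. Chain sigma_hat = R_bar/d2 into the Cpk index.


R_bar = (2.798 + 2.824 + 3.112 + 2.239 + 2.69 + 2.935 + 1.13) / 7 = 2.5325714
sigma = R_bar / d2 = 2.5325714 / 1.693 = 1.4959075
Cp = (USL - LSL)/(6*sigma) = (113.3 - 100.2)/(6*1.4959075) = 1.4595
Cpu = (113.3 - 104.23)/(3*1.4959075) = 2.0211
Cpl = (104.23 - 100.2)/(3*1.4959075) = 0.8980
Cpk = min(Cpu, Cpl) = 0.8980

0.8980


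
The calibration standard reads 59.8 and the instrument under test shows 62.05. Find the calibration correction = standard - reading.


Correction = standard - reading
= 59.8 - 62.05
= -2.2500

-2.2500


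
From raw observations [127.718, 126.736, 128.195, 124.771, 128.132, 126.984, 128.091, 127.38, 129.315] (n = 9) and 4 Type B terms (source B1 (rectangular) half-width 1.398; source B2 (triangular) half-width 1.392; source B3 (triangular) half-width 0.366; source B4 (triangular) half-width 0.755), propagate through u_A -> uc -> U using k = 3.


mean = (127.718 + 126.736 + 128.195 + 124.771 + 128.132 + 126.984 + 128.091 + 127.38 + 129.315) / 9 = 127.4802222
s = sqrt(sum((x - mean)^2)/(n-1)) = 1.268944
u_A = s / sqrt(n) = 1.268944 / sqrt(9) = 0.42298133
u_B1 = 1.398 / sqrt(3) = 0.80713568
u_B2 = 1.392 / sqrt(6) = 0.56828162
u_B3 = 0.366 / sqrt(6) = 0.14941887
u_B4 = 0.755 / sqrt(6) = 0.30822746
uc = sqrt(0.42298133^2 + 0.80713568^2 + 0.56828162^2 + 0.14941887^2 + 0.30822746^2) = 1.1272335
U = k * uc = 3 * 1.1272335
U = 3.3817

3.3817


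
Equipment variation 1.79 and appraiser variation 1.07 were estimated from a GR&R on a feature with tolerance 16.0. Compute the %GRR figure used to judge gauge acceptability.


GRR = sqrt(EV^2 + AV^2) = sqrt(1.79^2 + 1.07^2) = 2.0854256
%GRR = GRR / tol * 100 = 2.0854256 / 16.0 * 100
%GRR = 13.0339

13.0339


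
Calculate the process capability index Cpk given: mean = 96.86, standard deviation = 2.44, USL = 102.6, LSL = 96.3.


Cpu = (USL - mean) / (3*sigma) = (102.6 - 96.86) / (3*2.44) = 0.7842
Cpl = (mean - LSL) / (3*sigma) = (96.86 - 96.3) / (3*2.44) = 0.0765
Cpk = min(Cpu, Cpl) = 0.0765

0.0765


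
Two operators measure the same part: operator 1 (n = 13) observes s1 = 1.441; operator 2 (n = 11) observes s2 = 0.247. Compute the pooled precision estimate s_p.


s_p = sqrt(((n1-1)*s1^2 + (n2-1)*s2^2) / (n1+n2-2))
numerator = (13-1)*1.441^2 + (11-1)*0.247^2 = 24.917772 + 0.61009 = 25.527862
denominator = 13 + 11 - 2 = 22
s_p^2 = 25.527862 / 22 = 1.1603574
s_p = sqrt(1.1603574) = 1.0772

1.0772


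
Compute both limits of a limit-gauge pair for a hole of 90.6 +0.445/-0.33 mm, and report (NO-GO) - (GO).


GO = nominal - lower_tol (smallest hole = maximum material condition)
GO = 90.6 - 0.33 = 90.27
NO-GO = nominal + upper_tol (largest hole = least material condition)
NO-GO = 90.6 + 0.445 = 91.045
spread = NO-GO - GO = 91.045 - 90.27 = 0.7750

0.7750


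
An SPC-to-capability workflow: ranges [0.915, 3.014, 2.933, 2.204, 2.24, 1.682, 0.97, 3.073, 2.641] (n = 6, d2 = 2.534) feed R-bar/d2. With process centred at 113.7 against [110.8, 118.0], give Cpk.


R_bar = (0.915 + 3.014 + 2.933 + 2.204 + 2.24 + 1.682 + 0.97 + 3.073 + 2.641) / 9 = 2.1857778
sigma = R_bar / d2 = 2.1857778 / 2.534 = 0.86258003
Cp = (USL - LSL)/(6*sigma) = (118.0 - 110.8)/(6*0.86258003) = 1.3912
Cpu = (118.0 - 113.7)/(3*0.86258003) = 1.6617
Cpl = (113.7 - 110.8)/(3*0.86258003) = 1.1207
Cpk = min(Cpu, Cpl) = 1.1207

1.1207


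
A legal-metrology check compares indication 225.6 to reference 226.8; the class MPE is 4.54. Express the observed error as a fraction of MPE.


e = indication - reference = 225.6 - 226.8 = -1.2000
|e| = 1.2000
ratio = |e| / MPE = 1.2000 / 4.54
ratio = 0.2643

0.2643


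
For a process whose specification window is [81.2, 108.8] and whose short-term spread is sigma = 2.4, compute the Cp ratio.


Cp = (USL - LSL) / (6 * sigma)
= (108.8 - 81.2) / (6 * 2.4)
= 27.6000 / 14.4000
= 1.9167

1.9167


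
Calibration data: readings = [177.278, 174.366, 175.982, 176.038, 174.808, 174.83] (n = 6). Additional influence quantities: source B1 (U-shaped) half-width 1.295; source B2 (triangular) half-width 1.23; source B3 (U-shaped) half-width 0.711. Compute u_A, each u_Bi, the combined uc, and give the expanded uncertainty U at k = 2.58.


mean = (177.278 + 174.366 + 175.982 + 176.038 + 174.808 + 174.83) / 6 = 175.5503333
s = sqrt(sum((x - mean)^2)/(n-1)) = 1.0845802
u_A = s / sqrt(n) = 1.0845802 / sqrt(6) = 0.44277801
u_B1 = 1.295 / sqrt(2) = 0.91570328
u_B2 = 1.23 / sqrt(6) = 0.5021454
u_B3 = 0.711 / sqrt(2) = 0.50275292
uc = sqrt(0.44277801^2 + 0.91570328^2 + 0.5021454^2 + 0.50275292^2) = 1.240756
U = k * uc = 2.58 * 1.240756
U = 3.2012

3.2012


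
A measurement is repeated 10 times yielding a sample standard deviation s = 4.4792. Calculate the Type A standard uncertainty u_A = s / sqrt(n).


u_A = s / sqrt(n)
u_A = 4.4792 / sqrt(10)
u_A = 4.4792 / 3.1622777
u_A = 1.4164

1.4164


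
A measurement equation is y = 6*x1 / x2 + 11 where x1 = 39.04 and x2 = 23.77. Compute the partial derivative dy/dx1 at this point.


y = 6*x1 / x2 + 11
dy/dx1 = 6/x2
Evaluate at x2 = 23.77: c1 = 6 / 23.77
c1 = 0.2524

0.2524


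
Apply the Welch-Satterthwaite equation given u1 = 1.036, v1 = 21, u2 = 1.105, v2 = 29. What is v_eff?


uc = sqrt(u1^2 + u2^2) = sqrt(1.036^2 + 1.105^2) = 1.5147016
v_eff = uc^4 / (u1^4/v1 + u2^4/v2)
= 1.5147016^4 / (1.036^4/21 + 1.105^4/29)
= 5.2639086 / 0.10626586
v_eff = 49.5353

49.5353


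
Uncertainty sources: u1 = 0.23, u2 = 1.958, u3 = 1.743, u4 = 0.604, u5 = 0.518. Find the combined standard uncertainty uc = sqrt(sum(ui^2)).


uc = sqrt(0.23^2 + 1.958^2 + 1.743^2 + 0.604^2 + 0.518^2)
uc = sqrt(7.557853)
uc = 2.7492

2.7492


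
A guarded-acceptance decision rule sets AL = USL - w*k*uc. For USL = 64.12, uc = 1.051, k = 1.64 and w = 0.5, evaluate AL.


U = k * uc = 1.64 * 1.051 = 1.72364
guard band g = w * U = 0.5 * 1.72364 = 0.86182
AL = USL - g = 64.12 - 0.86182
AL = 63.2582

63.2582


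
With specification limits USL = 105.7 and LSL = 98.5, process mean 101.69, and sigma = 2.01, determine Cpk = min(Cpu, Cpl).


Cpu = (USL - mean) / (3*sigma) = (105.7 - 101.69) / (3*2.01) = 0.6650
Cpl = (mean - LSL) / (3*sigma) = (101.69 - 98.5) / (3*2.01) = 0.5290
Cpk = min(Cpu, Cpl) = 0.5290

0.5290


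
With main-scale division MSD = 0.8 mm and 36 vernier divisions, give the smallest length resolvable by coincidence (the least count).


LC = MSD / n_div
= 0.8 / 36
= 0.0222

0.0222


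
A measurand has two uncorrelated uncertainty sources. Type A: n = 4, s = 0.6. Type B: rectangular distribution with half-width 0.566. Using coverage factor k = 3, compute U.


u_A = s / sqrt(n) = 0.6 / sqrt(4) = 0.3
u_B = half_width / sqrt(3) = 0.566 / sqrt(3) = 0.32678025
uc = sqrt(u_A^2 + u_B^2) = sqrt(0.3^2 + 0.32678025^2) = 0.44360493
U = k * uc = 3 * 0.44360493
U = 1.3308

1.3308


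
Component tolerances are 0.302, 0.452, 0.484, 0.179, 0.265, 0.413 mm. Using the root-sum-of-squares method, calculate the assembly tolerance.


RSS = sqrt(0.302^2 + 0.452^2 + 0.484^2 + 0.179^2 + 0.265^2 + 0.413^2)
= sqrt(0.802599)
= 0.8959

0.8959


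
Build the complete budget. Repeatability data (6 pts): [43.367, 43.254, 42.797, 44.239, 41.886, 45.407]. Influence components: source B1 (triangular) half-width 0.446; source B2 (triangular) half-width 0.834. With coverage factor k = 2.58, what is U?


mean = (43.367 + 43.254 + 42.797 + 44.239 + 41.886 + 45.407) / 6 = 43.49166667
s = sqrt(sum((x - mean)^2)/(n-1)) = 1.2132406
u_A = s / sqrt(n) = 1.2132406 / sqrt(6) = 0.4953034
u_B1 = 0.446 / sqrt(6) = 0.18207874
u_B2 = 0.834 / sqrt(6) = 0.34047907
uc = sqrt(0.4953034^2 + 0.18207874^2 + 0.34047907^2) = 0.62801602
U = k * uc = 2.58 * 0.62801602
U = 1.6203

1.6203


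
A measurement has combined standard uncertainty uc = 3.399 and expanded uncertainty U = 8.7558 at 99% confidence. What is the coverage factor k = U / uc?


k = U / uc
k = 8.7558 / 3.399
k = 2.576

2.576


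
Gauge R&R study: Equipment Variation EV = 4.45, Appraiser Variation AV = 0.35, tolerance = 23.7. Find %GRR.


GRR = sqrt(EV^2 + AV^2) = sqrt(4.45^2 + 0.35^2) = 4.4637428
%GRR = GRR / tol * 100 = 4.4637428 / 23.7 * 100
%GRR = 18.8344

18.8344


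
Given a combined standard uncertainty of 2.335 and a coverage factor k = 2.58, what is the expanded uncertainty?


U = k * uc
U = 2.58 * 2.335
U = 6.0243

6.0243


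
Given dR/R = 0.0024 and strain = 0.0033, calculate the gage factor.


GF = (dR/R) / epsilon
= 0.0024 / 0.0033
= 0.7273

0.7273


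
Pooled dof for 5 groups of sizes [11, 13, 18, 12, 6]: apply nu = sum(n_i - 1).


nu = sum_i (n_i - 1)
nu = ((11 - 1) + (13 - 1) + (18 - 1) + (12 - 1) + (6 - 1))
nu = 10 + 12 + 17 + 11 + 5
nu = 55

55


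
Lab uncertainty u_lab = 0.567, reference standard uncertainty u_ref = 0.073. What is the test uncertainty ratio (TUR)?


TUR = u_lab / u_ref
= 0.567 / 0.073
= 7.7671

7.7671


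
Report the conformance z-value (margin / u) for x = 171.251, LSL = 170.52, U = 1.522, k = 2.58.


u = U / k = 1.522 / 2.58 = 0.58992248
margin = |LSL - x| = |170.52 - 171.251| = 0.731
z = margin / u = 0.731 / 0.58992248
z = 1.2391

1.2391


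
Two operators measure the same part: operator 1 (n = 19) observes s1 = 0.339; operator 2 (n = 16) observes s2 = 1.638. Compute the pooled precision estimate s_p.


s_p = sqrt(((n1-1)*s1^2 + (n2-1)*s2^2) / (n1+n2-2))
numerator = (19-1)*0.339^2 + (16-1)*1.638^2 = 2.068578 + 40.24566 = 42.314238
denominator = 19 + 16 - 2 = 33
s_p^2 = 42.314238 / 33 = 1.2822496
s_p = sqrt(1.2822496) = 1.1324

1.1324


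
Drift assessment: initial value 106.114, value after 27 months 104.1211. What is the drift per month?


rate = (v2 - v1) / months
= (104.1211 - 106.114) / 27
= -1.9929 / 27
= -0.0738

-0.0738


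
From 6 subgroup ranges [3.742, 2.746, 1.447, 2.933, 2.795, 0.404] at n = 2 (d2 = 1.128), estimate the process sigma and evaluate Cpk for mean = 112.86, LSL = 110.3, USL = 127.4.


R_bar = (3.742 + 2.746 + 1.447 + 2.933 + 2.795 + 0.404) / 6 = 2.3445
sigma = R_bar / d2 = 2.3445 / 1.128 = 2.0784574
Cp = (USL - LSL)/(6*sigma) = (127.4 - 110.3)/(6*2.0784574) = 1.3712
Cpu = (127.4 - 112.86)/(3*2.0784574) = 2.3319
Cpl = (112.86 - 110.3)/(3*2.0784574) = 0.4106
Cpk = min(Cpu, Cpl) = 0.4106

0.4106


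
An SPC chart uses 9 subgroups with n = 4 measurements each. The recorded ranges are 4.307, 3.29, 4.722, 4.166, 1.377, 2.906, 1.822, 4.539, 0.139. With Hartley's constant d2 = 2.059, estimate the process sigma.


R_bar = (4.307 + 3.29 + 4.722 + 4.166 + 1.377 + 2.906 + 1.822 + 4.539 + 0.139) / 9
R_bar = 27.268 / 9 = 3.0297778
sigma_hat = R_bar / d2 = 3.0297778 / 2.059 = 1.4715

1.4715


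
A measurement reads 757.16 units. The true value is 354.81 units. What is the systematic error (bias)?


Systematic error = measured - true
= 757.16 - 354.81
= 402.3500

402.3500


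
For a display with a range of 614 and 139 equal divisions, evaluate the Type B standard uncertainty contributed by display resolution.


resolution = range / divisions
resolution = 614 / 139 = 4.4172662
u_res = resolution / (2*sqrt(3))
u_res = 4.4172662 / 3.4641016
u_res = 1.2752

1.2752


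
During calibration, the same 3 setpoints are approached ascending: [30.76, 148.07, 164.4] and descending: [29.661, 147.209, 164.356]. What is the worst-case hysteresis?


|30.76 - 29.661| = 1.0990
|148.07 - 147.209| = 0.8610
|164.4 - 164.356| = 0.0440
hysteresis = max(diffs) = 1.0990

1.0990


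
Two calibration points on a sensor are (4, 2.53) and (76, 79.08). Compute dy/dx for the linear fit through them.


slope = (y2 - y1) / (x2 - x1)
= (79.08 - 2.53) / (76 - 4)
= 76.5500 / 72
= 1.0632

1.0632


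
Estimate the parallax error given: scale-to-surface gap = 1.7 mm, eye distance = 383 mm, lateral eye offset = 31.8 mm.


error = h * offset / d
= 1.7 * 31.8 / 383
= 0.1411

0.1411


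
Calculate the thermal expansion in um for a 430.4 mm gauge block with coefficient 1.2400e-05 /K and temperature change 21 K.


dL = L * alpha * dT
= 430.4 * 1.2400e-05 * 21
= 0.1120762 mm
dL_um = 0.1120762 * 1000 = 112.0762 um

112.0762


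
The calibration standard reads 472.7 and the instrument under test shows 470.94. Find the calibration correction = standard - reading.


Correction = standard - reading
= 472.7 - 470.94
= 1.7600

1.7600


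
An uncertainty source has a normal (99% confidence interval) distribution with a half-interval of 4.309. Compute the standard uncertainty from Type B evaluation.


u_B = half_width / 2.576
u_B = 4.309 / 2.576
u_B = 1.6727

1.6727


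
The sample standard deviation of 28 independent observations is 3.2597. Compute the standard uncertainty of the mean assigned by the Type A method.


u_A = s / sqrt(n)
u_A = 3.2597 / sqrt(28)
u_A = 3.2597 / 5.2915026
u_A = 0.6160

0.6160


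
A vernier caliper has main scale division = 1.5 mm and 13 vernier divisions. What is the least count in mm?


LC = MSD / n_div
= 1.5 / 13
= 0.1154

0.1154


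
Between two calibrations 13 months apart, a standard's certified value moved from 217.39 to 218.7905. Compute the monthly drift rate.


rate = (v2 - v1) / months
= (218.7905 - 217.39) / 13
= 1.4005 / 13
= 0.1077

0.1077


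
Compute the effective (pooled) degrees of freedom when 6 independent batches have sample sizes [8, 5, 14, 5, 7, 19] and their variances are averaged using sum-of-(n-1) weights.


nu = sum_i (n_i - 1)
nu = ((8 - 1) + (5 - 1) + (14 - 1) + (5 - 1) + (7 - 1) + (19 - 1))
nu = 7 + 4 + 13 + 4 + 6 + 18
nu = 52

52
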